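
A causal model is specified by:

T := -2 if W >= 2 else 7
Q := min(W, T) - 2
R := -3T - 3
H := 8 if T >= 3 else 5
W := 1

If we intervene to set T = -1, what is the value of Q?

The intervention breaks the incoming arrows to T: T := -2 if W >= 2 else 7 no longer applies, and T = -1.
Q = min(W, T) - 2  [with W=1, T=-1]  = -3

-3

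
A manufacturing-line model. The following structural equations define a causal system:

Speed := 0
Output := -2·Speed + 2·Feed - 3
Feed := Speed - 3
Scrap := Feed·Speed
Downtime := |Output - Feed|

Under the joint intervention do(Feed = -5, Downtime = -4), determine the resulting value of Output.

The joint intervention fixes Feed = -5, Downtime = -4, removing each variable's own equation.
Output = -2·Speed + 2·Feed - 3  [with Speed=0, Feed=-5]  = -13

-13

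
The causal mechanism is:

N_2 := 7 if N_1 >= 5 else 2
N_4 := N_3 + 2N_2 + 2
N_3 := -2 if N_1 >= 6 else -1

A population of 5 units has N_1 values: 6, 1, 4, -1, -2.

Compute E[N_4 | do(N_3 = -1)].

7

The intervention sets N_3=-1 in all 5 units regardless of N_1. Recomputing N_4 per unit gives 15, 5, 5, 5, 5; average 7.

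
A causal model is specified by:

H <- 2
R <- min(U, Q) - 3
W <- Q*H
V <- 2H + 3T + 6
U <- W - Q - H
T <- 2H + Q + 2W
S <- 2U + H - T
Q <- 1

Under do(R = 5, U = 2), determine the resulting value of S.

-3

The joint intervention fixes R = 5, U = 2, removing each variable's own equation.
W = Q*H  [with Q=1, H=2]  = 2
T = 2H + Q + 2W  [with H=2, Q=1, W=2]  = 9
S = 2U + H - T  [with U=2, H=2, T=9]  = -3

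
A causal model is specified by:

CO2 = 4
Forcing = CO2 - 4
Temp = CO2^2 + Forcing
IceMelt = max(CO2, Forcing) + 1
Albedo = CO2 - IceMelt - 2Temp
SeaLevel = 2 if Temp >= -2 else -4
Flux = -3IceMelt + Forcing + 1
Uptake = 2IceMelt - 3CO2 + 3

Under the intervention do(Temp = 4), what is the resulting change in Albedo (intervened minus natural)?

24

do(Temp=4) replaces the equation Temp = CO2^2 + Forcing with the constant Temp = 4.
Forcing = CO2 - 4  [with CO2=4]  = 0
IceMelt = max(CO2, Forcing) + 1  [with CO2=4, Forcing=0]  = 5
Albedo = CO2 - IceMelt - 2Temp  [with CO2=4, IceMelt=5, Temp=4]  = -9
Without intervention: Forcing = CO2 - 4  [with CO2=4]  = 0; Temp = CO2^2 + Forcing  [with CO2=4, Forcing=0]  = 16; IceMelt = max(CO2, Forcing) + 1  [with CO2=4, Forcing=0]  = 5; Albedo = CO2 - IceMelt - 2Temp  [with CO2=4, IceMelt=5, Temp=16]  = -33.
Change = -9 − (-33) = 24.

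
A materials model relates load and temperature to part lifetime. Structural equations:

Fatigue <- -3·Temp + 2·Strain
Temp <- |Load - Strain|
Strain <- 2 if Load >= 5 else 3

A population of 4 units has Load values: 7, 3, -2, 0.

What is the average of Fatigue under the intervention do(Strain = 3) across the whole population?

Every unit gets Strain=3 under the intervention. Fatigue values become -6, 6, -9, -3; E[Fatigue|do(Strain=3)] = -3.

-3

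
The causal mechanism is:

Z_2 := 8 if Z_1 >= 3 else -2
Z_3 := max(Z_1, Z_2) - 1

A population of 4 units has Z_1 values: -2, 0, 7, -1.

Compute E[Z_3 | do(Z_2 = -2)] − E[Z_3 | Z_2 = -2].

2

Every unit gets Z_2=-2 under the intervention. Z_3 values become -3, -1, 6, -2; E[Z_3|do(Z_2=-2)] = 0.
Observing Z_2=-2 restricts to units where Z_2's equation naturally yields -2: Z_1 ∈ {-2, 0, -1}. In that subpopulation Z_3 = -3, -1, -2, mean -2.
Difference = 0 − (-2) = 2.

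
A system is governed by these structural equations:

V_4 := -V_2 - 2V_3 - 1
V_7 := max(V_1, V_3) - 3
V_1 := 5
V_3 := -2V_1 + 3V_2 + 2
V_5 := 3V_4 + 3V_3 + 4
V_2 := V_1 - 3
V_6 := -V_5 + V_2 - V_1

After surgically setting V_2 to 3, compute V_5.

-11

do(V_2=3) replaces the equation V_2 := V_1 - 3 with the constant V_2 = 3.
V_3 = -2V_1 + 3V_2 + 2  [with V_1=5, V_2=3]  = 1
V_4 = -V_2 - 2V_3 - 1  [with V_2=3, V_3=1]  = -6
V_5 = 3V_4 + 3V_3 + 4  [with V_4=-6, V_3=1]  = -11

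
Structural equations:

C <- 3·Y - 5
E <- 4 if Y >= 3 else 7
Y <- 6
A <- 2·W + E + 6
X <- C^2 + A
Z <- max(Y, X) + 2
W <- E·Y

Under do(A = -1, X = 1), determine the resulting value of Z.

8

Setting A = -1, X = 1 by intervention discards those variables' equations.
Z = max(Y, X) + 2  [with Y=6, X=1]  = 8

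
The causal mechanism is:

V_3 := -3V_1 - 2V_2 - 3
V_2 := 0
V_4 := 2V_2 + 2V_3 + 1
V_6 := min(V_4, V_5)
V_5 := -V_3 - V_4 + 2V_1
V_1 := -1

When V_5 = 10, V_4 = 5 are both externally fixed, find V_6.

Setting V_5 = 10, V_4 = 5 by intervention discards those variables' equations.
V_6 = min(V_4, V_5)  [with V_4=5, V_5=10]  = 5

5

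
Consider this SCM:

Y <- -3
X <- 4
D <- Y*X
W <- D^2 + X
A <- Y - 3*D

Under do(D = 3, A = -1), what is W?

13

The joint intervention fixes D = 3, A = -1, removing each variable's own equation.
W = D^2 + X  [with D=3, X=4]  = 13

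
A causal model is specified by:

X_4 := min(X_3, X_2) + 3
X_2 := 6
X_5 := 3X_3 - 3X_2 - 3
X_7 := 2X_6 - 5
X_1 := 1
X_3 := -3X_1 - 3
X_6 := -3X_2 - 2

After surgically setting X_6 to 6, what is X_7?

7

Intervening sets X_6 = 6 and removes its equation (X_6 := -3X_2 - 2).
X_7 = 2X_6 - 5  [with X_6=6]  = 7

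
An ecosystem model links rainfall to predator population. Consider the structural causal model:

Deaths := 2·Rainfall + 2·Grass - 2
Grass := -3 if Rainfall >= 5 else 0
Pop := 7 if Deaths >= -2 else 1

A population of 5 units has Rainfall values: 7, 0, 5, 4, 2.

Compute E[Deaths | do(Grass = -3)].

-0.8

The intervention sets Grass=-3 in all 5 units regardless of Rainfall. Recomputing Deaths per unit gives 6, -8, 2, 0, -4; average -0.8.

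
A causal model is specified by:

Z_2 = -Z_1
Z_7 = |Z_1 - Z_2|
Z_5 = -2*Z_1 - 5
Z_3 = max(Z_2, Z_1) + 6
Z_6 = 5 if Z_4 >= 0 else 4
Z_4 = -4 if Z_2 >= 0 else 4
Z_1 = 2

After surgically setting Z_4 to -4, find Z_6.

4

Under do(Z_4=-4), the mechanism Z_4 = -4 if Z_2 >= 0 else 4 is discarded; Z_4 is fixed at -4.
Z_6 = 5 if Z_4 >= 0 else 4  [with Z_4=-4]  = 4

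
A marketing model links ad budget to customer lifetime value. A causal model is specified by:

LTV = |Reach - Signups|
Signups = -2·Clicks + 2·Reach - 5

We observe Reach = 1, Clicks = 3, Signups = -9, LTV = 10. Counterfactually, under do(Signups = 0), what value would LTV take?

The intervention breaks the incoming arrows to Signups: Signups = -2·Clicks + 2·Reach - 5 no longer applies, and Signups = 0.
LTV = |Reach - Signups|  [with Reach=1, Signups=0]  = 1

1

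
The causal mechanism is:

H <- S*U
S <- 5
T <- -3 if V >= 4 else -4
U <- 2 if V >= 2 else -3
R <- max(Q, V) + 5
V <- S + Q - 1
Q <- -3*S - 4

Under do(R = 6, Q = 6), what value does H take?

Setting R = 6, Q = 6 by intervention discards those variables' equations.
V = S + Q - 1  [with S=5, Q=6]  = 10
U = 2 if V >= 2 else -3  [with V=10]  = 2
H = S*U  [with S=5, U=2]  = 10

10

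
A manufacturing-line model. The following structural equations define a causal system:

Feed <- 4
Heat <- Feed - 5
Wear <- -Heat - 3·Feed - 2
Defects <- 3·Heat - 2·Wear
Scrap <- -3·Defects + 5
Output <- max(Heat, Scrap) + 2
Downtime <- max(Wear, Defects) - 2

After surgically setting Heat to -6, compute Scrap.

11

do(Heat=-6) replaces the equation Heat <- Feed - 5 with the constant Heat = -6.
Wear = -Heat - 3·Feed - 2  [with Heat=-6, Feed=4]  = -8
Defects = 3·Heat - 2·Wear  [with Heat=-6, Wear=-8]  = -2
Scrap = -3·Defects + 5  [with Defects=-2]  = 11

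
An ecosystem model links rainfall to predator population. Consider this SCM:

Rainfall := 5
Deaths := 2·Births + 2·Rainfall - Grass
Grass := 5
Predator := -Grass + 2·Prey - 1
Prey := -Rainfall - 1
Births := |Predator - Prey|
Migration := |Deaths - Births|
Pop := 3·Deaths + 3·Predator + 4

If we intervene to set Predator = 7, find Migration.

The intervention breaks the incoming arrows to Predator: Predator := -Grass + 2·Prey - 1 no longer applies, and Predator = 7.
Prey = -Rainfall - 1  [with Rainfall=5]  = -6
Births = |Predator - Prey|  [with Predator=7, Prey=-6]  = 13
Deaths = 2·Births + 2·Rainfall - Grass  [with Births=13, Rainfall=5, Grass=5]  = 31
Migration = |Deaths - Births|  [with Deaths=31, Births=13]  = 18

18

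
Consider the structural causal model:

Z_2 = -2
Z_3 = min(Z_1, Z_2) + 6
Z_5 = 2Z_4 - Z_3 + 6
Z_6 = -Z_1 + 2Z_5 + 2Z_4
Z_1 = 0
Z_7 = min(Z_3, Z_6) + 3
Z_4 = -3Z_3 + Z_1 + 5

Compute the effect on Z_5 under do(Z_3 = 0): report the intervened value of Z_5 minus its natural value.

28

do(Z_3=0) replaces the equation Z_3 = min(Z_1, Z_2) + 6 with the constant Z_3 = 0.
Z_4 = -3Z_3 + Z_1 + 5  [with Z_3=0, Z_1=0]  = 5
Z_5 = 2Z_4 - Z_3 + 6  [with Z_4=5, Z_3=0]  = 16
Without intervention: Z_3 = min(Z_1, Z_2) + 6  [with Z_1=0, Z_2=-2]  = 4; Z_4 = -3Z_3 + Z_1 + 5  [with Z_3=4, Z_1=0]  = -7; Z_5 = 2Z_4 - Z_3 + 6  [with Z_4=-7, Z_3=4]  = -12.
Change = 16 − (-12) = 28.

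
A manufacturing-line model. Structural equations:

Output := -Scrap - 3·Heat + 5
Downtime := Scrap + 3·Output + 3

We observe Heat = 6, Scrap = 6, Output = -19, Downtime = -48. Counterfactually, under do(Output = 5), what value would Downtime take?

24

The intervention breaks the incoming arrows to Output: Output := -Scrap - 3·Heat + 5 no longer applies, and Output = 5.
Downtime = Scrap + 3·Output + 3  [with Scrap=6, Output=5]  = 24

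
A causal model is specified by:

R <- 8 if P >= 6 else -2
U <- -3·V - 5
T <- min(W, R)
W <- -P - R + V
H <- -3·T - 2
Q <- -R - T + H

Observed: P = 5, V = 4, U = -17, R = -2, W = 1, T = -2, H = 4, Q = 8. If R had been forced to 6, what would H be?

19

The intervention breaks the incoming arrows to R: R <- 8 if P >= 6 else -2 no longer applies, and R = 6.
W = -P - R + V  [with P=5, R=6, V=4]  = -7
T = min(W, R)  [with W=-7, R=6]  = -7
H = -3·T - 2  [with T=-7]  = 19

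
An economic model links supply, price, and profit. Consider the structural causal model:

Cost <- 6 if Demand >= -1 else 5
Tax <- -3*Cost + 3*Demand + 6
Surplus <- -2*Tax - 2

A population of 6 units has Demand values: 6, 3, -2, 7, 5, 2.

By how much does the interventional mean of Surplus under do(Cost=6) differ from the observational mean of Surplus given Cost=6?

Under do(Cost=6), Cost's equation is replaced by Cost=6 for every unit. Per-unit Surplus: -14, 4, 34, -20, -8, 10. Mean = 1.
Observing Cost=6 restricts to units where Cost's equation naturally yields 6: Demand ∈ {6, 3, 7, 5, 2}. In that subpopulation Surplus = -14, 4, -20, -8, 10, mean -5.6.
Difference = 1 − (-5.6) = 6.6.

6.6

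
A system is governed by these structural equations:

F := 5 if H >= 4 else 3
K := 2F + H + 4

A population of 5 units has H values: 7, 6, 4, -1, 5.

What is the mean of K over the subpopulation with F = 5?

19.5

E[K|F=5] averages over only the 4 units with F=5 (H = 7, 6, 4, 5): K = 21, 20, 18, 19, mean 19.5.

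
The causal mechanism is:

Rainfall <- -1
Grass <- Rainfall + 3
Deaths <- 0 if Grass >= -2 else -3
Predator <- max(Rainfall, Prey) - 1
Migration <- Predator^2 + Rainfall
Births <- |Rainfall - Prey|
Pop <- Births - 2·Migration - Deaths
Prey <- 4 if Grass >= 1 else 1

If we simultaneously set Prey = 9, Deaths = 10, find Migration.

63

Under do(Prey = 9, Deaths = 10), each intervened variable's structural equation is replaced by its fixed value.
Predator = max(Rainfall, Prey) - 1  [with Rainfall=-1, Prey=9]  = 8
Migration = Predator^2 + Rainfall  [with Predator=8, Rainfall=-1]  = 63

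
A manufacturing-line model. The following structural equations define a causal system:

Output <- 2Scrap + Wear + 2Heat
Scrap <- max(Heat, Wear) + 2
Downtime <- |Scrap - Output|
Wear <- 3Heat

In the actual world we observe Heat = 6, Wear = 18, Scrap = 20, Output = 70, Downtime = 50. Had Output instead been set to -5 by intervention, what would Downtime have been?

25

Intervening sets Output = -5 and removes its equation (Output <- 2Scrap + Wear + 2Heat).
Wear = 3Heat  [with Heat=6]  = 18
Scrap = max(Heat, Wear) + 2  [with Heat=6, Wear=18]  = 20
Downtime = |Scrap - Output|  [with Scrap=20, Output=-5]  = 25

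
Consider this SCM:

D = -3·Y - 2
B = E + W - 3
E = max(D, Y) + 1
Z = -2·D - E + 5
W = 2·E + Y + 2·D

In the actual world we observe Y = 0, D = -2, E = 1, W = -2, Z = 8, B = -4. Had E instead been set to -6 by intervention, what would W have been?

-16

The intervention breaks the incoming arrows to E: E = max(D, Y) + 1 no longer applies, and E = -6.
D = -3·Y - 2  [with Y=0]  = -2
W = 2·E + Y + 2·D  [with E=-6, Y=0, D=-2]  = -16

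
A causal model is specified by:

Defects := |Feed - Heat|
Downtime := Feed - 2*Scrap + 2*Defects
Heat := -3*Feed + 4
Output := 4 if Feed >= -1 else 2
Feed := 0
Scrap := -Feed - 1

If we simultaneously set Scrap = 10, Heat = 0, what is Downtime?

-20

The joint intervention fixes Scrap = 10, Heat = 0, removing each variable's own equation.
Defects = |Feed - Heat|  [with Feed=0, Heat=0]  = 0
Downtime = Feed - 2*Scrap + 2*Defects  [with Feed=0, Scrap=10, Defects=0]  = -20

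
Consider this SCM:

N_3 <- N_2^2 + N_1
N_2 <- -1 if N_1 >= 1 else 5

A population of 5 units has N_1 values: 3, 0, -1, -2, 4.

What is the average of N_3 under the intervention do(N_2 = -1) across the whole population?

1.8

Under do(N_2=-1), N_2's equation is replaced by N_2=-1 for every unit. Per-unit N_3: 4, 1, 0, -1, 5. Mean = 1.8.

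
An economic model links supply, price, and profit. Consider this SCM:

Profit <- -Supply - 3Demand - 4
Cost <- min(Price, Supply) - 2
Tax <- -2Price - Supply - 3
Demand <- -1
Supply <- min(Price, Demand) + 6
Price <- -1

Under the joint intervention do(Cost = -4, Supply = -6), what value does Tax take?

The joint intervention fixes Cost = -4, Supply = -6, removing each variable's own equation.
Tax = -2Price - Supply - 3  [with Price=-1, Supply=-6]  = 5

5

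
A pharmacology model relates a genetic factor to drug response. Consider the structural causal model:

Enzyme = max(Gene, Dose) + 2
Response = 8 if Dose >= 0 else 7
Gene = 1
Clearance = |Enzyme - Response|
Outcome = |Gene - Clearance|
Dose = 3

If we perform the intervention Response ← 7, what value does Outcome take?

Under do(Response=7), the mechanism Response = 8 if Dose >= 0 else 7 is discarded; Response is fixed at 7.
Enzyme = max(Gene, Dose) + 2  [with Gene=1, Dose=3]  = 5
Clearance = |Enzyme - Response|  [with Enzyme=5, Response=7]  = 2
Outcome = |Gene - Clearance|  [with Gene=1, Clearance=2]  = 1

1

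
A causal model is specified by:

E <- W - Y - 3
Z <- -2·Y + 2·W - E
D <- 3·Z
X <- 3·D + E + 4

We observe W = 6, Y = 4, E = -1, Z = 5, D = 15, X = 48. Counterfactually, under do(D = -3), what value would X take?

-6

The intervention breaks the incoming arrows to D: D <- 3·Z no longer applies, and D = -3.
E = W - Y - 3  [with W=6, Y=4]  = -1
X = 3·D + E + 4  [with D=-3, E=-1]  = -6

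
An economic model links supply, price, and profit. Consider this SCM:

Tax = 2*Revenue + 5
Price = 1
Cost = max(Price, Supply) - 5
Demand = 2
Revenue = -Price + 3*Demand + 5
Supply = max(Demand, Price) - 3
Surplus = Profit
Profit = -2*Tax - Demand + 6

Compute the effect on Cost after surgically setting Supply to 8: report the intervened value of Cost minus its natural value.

7

The intervention breaks the incoming arrows to Supply: Supply = max(Demand, Price) - 3 no longer applies, and Supply = 8.
Cost = max(Price, Supply) - 5  [with Price=1, Supply=8]  = 3
Without intervention: Supply = max(Demand, Price) - 3  [with Demand=2, Price=1]  = -1; Cost = max(Price, Supply) - 5  [with Price=1, Supply=-1]  = -4.
Change = 3 − (-4) = 7.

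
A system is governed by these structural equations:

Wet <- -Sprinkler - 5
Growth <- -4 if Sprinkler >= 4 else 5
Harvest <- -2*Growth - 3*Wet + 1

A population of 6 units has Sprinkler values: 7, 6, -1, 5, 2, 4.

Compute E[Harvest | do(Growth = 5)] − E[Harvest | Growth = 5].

Under do(Growth=5), Growth's equation is replaced by Growth=5 for every unit. Per-unit Harvest: 27, 24, 3, 21, 12, 18. Mean = 17.5.
Observing Growth=5 restricts to units where Growth's equation naturally yields 5: Sprinkler ∈ {-1, 2}. In that subpopulation Harvest = 3, 12, mean 7.5.
Difference = 17.5 − 7.5 = 10.

10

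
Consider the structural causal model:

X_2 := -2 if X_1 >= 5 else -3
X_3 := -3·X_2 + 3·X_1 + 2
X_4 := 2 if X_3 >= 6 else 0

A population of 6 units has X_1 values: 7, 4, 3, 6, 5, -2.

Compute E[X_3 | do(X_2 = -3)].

The intervention sets X_2=-3 in all 6 units regardless of X_1. Recomputing X_3 per unit gives 32, 23, 20, 29, 26, 5; average 22.5.

22.5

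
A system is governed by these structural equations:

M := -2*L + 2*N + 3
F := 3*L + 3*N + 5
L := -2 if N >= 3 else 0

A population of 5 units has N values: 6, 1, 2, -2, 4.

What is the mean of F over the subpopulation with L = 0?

Conditioning on L=0 selects the 3 unit(s) with N ∈ {1, 2, -2}. Their F values: 8, 11, -1. Mean = 6.

6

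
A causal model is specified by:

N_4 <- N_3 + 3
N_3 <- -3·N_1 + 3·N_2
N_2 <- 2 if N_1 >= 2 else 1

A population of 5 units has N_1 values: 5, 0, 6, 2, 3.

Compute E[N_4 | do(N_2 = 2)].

Every unit gets N_2=2 under the intervention. N_4 values become -6, 9, -9, 3, 0; E[N_4|do(N_2=2)] = -0.6.

-0.6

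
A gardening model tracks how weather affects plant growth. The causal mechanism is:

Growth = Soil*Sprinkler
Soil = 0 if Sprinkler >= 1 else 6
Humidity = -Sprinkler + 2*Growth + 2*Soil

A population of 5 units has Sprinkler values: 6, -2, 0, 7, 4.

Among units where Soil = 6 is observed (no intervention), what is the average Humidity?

1

Observing Soil=6 restricts to units where Soil's equation naturally yields 6: Sprinkler ∈ {-2, 0}. In that subpopulation Humidity = -10, 12, mean 1.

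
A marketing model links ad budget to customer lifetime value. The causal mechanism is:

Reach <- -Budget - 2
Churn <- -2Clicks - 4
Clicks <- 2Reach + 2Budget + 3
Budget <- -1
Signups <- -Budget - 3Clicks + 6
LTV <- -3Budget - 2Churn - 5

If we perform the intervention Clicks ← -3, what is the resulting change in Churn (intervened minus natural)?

4

do(Clicks=-3) replaces the equation Clicks <- 2Reach + 2Budget + 3 with the constant Clicks = -3.
Churn = -2Clicks - 4  [with Clicks=-3]  = 2
Without intervention: Reach = -Budget - 2  [with Budget=-1]  = -1; Clicks = 2Reach + 2Budget + 3  [with Reach=-1, Budget=-1]  = -1; Churn = -2Clicks - 4  [with Clicks=-1]  = -2.
Change = 2 − (-2) = 4.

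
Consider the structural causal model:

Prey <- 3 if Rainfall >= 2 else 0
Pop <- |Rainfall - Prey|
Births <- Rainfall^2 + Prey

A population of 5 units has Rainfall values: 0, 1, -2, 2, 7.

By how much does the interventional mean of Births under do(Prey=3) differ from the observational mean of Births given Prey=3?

-14.9

Under do(Prey=3), Prey's equation is replaced by Prey=3 for every unit. Per-unit Births: 3, 4, 7, 7, 52. Mean = 14.6.
E[Births|Prey=3] averages over only the 2 units with Prey=3 (Rainfall = 2, 7): Births = 7, 52, mean 29.5.
Difference = 14.6 − 29.5 = -14.9.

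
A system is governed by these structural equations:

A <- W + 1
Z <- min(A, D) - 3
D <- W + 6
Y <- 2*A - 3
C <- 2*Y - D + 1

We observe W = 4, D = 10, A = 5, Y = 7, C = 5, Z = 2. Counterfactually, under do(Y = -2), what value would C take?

Intervening sets Y = -2 and removes its equation (Y <- 2*A - 3).
D = W + 6  [with W=4]  = 10
C = 2*Y - D + 1  [with Y=-2, D=10]  = -13

-13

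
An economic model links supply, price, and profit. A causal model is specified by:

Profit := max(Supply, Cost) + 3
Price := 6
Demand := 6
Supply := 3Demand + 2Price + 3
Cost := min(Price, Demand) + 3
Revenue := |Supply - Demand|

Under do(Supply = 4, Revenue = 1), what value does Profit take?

Setting Supply = 4, Revenue = 1 by intervention discards those variables' equations.
Cost = min(Price, Demand) + 3  [with Price=6, Demand=6]  = 9
Profit = max(Supply, Cost) + 3  [with Supply=4, Cost=9]  = 12

12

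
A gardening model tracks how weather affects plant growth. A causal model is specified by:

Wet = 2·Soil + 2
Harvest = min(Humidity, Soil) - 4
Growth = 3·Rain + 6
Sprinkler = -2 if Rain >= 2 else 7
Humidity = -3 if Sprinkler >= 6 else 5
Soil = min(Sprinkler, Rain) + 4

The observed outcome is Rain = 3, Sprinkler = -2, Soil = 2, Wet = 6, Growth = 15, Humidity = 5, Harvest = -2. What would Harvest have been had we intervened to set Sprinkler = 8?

-7

Under do(Sprinkler=8), the mechanism Sprinkler = -2 if Rain >= 2 else 7 is discarded; Sprinkler is fixed at 8.
Soil = min(Sprinkler, Rain) + 4  [with Sprinkler=8, Rain=3]  = 7
Humidity = -3 if Sprinkler >= 6 else 5  [with Sprinkler=8]  = -3
Harvest = min(Humidity, Soil) - 4  [with Humidity=-3, Soil=7]  = -7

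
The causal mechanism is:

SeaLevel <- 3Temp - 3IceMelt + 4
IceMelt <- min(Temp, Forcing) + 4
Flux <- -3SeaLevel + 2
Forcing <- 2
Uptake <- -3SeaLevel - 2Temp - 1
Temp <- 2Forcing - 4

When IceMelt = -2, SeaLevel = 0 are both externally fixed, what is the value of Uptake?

Setting IceMelt = -2, SeaLevel = 0 by intervention discards those variables' equations.
Temp = 2Forcing - 4  [with Forcing=2]  = 0
Uptake = -3SeaLevel - 2Temp - 1  [with SeaLevel=0, Temp=0]  = -1

-1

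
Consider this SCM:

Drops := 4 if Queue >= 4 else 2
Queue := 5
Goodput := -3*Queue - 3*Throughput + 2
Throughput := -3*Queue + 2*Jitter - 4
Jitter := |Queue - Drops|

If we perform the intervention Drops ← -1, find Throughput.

Under do(Drops=-1), the mechanism Drops := 4 if Queue >= 4 else 2 is discarded; Drops is fixed at -1.
Jitter = |Queue - Drops|  [with Queue=5, Drops=-1]  = 6
Throughput = -3*Queue + 2*Jitter - 4  [with Queue=5, Jitter=6]  = -7

-7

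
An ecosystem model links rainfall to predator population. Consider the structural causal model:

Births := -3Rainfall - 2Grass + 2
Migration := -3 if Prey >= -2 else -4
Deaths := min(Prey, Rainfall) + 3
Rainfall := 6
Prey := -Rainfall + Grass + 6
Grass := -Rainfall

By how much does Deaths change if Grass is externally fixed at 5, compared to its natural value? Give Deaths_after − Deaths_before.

do(Grass=5) replaces the equation Grass := -Rainfall with the constant Grass = 5.
Prey = -Rainfall + Grass + 6  [with Rainfall=6, Grass=5]  = 5
Deaths = min(Prey, Rainfall) + 3  [with Prey=5, Rainfall=6]  = 8
Without intervention: Grass = -Rainfall  [with Rainfall=6]  = -6; Prey = -Rainfall + Grass + 6  [with Rainfall=6, Grass=-6]  = -6; Deaths = min(Prey, Rainfall) + 3  [with Prey=-6, Rainfall=6]  = -3.
Change = 8 − (-3) = 11.

11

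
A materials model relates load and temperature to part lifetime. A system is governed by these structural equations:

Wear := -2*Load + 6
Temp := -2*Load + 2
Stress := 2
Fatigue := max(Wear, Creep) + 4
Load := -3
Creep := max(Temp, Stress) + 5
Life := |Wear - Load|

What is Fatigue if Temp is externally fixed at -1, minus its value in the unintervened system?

-1

The intervention breaks the incoming arrows to Temp: Temp := -2*Load + 2 no longer applies, and Temp = -1.
Creep = max(Temp, Stress) + 5  [with Temp=-1, Stress=2]  = 7
Wear = -2*Load + 6  [with Load=-3]  = 12
Fatigue = max(Wear, Creep) + 4  [with Wear=12, Creep=7]  = 16
Without intervention: Temp = -2*Load + 2  [with Load=-3]  = 8; Creep = max(Temp, Stress) + 5  [with Temp=8, Stress=2]  = 13; Wear = -2*Load + 6  [with Load=-3]  = 12; Fatigue = max(Wear, Creep) + 4  [with Wear=12, Creep=13]  = 17.
Change = 16 − 17 = -1.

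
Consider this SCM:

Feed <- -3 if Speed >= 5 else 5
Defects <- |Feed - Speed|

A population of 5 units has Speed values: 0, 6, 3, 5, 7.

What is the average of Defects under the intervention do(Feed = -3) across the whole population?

7.2

Every unit gets Feed=-3 under the intervention. Defects values become 3, 9, 6, 8, 10; E[Defects|do(Feed=-3)] = 7.2.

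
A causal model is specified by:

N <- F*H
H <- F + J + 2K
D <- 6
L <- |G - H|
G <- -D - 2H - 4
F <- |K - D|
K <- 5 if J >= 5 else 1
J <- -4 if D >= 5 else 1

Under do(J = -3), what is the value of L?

22

do(J=-3) replaces the equation J <- -4 if D >= 5 else 1 with the constant J = -3.
K = 5 if J >= 5 else 1  [with J=-3]  = 1
F = |K - D|  [with K=1, D=6]  = 5
H = F + J + 2K  [with F=5, J=-3, K=1]  = 4
G = -D - 2H - 4  [with D=6, H=4]  = -18
L = |G - H|  [with G=-18, H=4]  = 22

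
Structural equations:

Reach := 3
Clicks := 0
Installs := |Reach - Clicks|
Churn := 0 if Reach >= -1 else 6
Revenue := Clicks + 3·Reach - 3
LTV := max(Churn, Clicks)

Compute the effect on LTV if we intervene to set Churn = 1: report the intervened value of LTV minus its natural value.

1

Under do(Churn=1), the mechanism Churn := 0 if Reach >= -1 else 6 is discarded; Churn is fixed at 1.
LTV = max(Churn, Clicks)  [with Churn=1, Clicks=0]  = 1
Without intervention: Churn = 0 if Reach >= -1 else 6  [with Reach=3]  = 0; LTV = max(Churn, Clicks)  [with Churn=0, Clicks=0]  = 0.
Change = 1 − 0 = 1.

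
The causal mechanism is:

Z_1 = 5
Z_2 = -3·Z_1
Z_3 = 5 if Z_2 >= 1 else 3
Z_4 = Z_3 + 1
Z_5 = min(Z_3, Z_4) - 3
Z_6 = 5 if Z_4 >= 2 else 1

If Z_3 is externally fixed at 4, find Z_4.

5

The intervention breaks the incoming arrows to Z_3: Z_3 = 5 if Z_2 >= 1 else 3 no longer applies, and Z_3 = 4.
Z_4 = Z_3 + 1  [with Z_3=4]  = 5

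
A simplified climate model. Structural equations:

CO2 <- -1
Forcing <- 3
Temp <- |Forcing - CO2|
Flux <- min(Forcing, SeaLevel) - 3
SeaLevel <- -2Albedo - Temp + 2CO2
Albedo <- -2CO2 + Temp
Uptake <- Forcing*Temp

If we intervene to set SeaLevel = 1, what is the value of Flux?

The intervention breaks the incoming arrows to SeaLevel: SeaLevel <- -2Albedo - Temp + 2CO2 no longer applies, and SeaLevel = 1.
Flux = min(Forcing, SeaLevel) - 3  [with Forcing=3, SeaLevel=1]  = -2

-2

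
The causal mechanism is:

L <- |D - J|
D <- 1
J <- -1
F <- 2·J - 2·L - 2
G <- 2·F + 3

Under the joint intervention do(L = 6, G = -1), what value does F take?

-16

The joint intervention fixes L = 6, G = -1, removing each variable's own equation.
F = 2·J - 2·L - 2  [with J=-1, L=6]  = -16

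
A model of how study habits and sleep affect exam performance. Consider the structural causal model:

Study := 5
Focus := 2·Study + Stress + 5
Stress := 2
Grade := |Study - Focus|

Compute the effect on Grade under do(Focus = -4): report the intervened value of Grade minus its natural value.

-3

The intervention breaks the incoming arrows to Focus: Focus := 2·Study + Stress + 5 no longer applies, and Focus = -4.
Grade = |Study - Focus|  [with Study=5, Focus=-4]  = 9
Without intervention: Focus = 2·Study + Stress + 5  [with Study=5, Stress=2]  = 17; Grade = |Study - Focus|  [with Study=5, Focus=17]  = 12.
Change = 9 − 12 = -3.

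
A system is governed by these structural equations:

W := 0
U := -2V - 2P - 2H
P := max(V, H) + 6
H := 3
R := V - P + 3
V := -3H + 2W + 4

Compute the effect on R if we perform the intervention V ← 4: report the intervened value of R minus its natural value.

The intervention breaks the incoming arrows to V: V := -3H + 2W + 4 no longer applies, and V = 4.
P = max(V, H) + 6  [with V=4, H=3]  = 10
R = V - P + 3  [with V=4, P=10]  = -3
Without intervention: V = -3H + 2W + 4  [with H=3, W=0]  = -5; P = max(V, H) + 6  [with V=-5, H=3]  = 9; R = V - P + 3  [with V=-5, P=9]  = -11.
Change = -3 − (-11) = 8.

8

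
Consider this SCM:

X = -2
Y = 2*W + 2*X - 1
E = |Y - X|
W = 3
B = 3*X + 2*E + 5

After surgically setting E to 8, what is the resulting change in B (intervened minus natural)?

Intervening sets E = 8 and removes its equation (E = |Y - X|).
B = 3*X + 2*E + 5  [with X=-2, E=8]  = 15
Without intervention: Y = 2*W + 2*X - 1  [with W=3, X=-2]  = 1; E = |Y - X|  [with Y=1, X=-2]  = 3; B = 3*X + 2*E + 5  [with X=-2, E=3]  = 5.
Change = 15 − 5 = 10.

10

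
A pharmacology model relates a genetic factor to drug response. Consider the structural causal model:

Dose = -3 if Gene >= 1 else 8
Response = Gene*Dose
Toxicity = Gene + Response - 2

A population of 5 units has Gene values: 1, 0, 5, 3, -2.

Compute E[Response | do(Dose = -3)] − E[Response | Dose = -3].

4.8

The intervention sets Dose=-3 in all 5 units regardless of Gene. Recomputing Response per unit gives -3, 0, -15, -9, 6; average -4.2.
E[Response|Dose=-3] averages over only the 3 units with Dose=-3 (Gene = 1, 5, 3): Response = -3, -15, -9, mean -9.
Difference = -4.2 − (-9) = 4.8.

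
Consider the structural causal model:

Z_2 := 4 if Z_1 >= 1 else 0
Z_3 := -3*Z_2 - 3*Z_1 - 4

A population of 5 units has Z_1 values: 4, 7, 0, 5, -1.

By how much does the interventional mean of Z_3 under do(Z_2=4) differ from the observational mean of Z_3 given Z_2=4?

The intervention sets Z_2=4 in all 5 units regardless of Z_1. Recomputing Z_3 per unit gives -28, -37, -16, -31, -13; average -25.
E[Z_3|Z_2=4] averages over only the 3 units with Z_2=4 (Z_1 = 4, 7, 5): Z_3 = -28, -37, -31, mean -32.
Difference = -25 − (-32) = 7.

7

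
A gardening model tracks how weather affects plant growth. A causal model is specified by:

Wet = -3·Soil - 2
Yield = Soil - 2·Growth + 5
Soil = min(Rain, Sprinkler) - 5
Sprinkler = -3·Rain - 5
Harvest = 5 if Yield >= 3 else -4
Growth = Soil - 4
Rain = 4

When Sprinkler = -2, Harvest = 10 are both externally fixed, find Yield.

Under do(Sprinkler = -2, Harvest = 10), each intervened variable's structural equation is replaced by its fixed value.
Soil = min(Rain, Sprinkler) - 5  [with Rain=4, Sprinkler=-2]  = -7
Growth = Soil - 4  [with Soil=-7]  = -11
Yield = Soil - 2·Growth + 5  [with Soil=-7, Growth=-11]  = 20

20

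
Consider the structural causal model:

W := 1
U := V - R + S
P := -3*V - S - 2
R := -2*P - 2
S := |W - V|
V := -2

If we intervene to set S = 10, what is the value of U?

The intervention breaks the incoming arrows to S: S := |W - V| no longer applies, and S = 10.
P = -3*V - S - 2  [with V=-2, S=10]  = -6
R = -2*P - 2  [with P=-6]  = 10
U = V - R + S  [with V=-2, R=10, S=10]  = -2

-2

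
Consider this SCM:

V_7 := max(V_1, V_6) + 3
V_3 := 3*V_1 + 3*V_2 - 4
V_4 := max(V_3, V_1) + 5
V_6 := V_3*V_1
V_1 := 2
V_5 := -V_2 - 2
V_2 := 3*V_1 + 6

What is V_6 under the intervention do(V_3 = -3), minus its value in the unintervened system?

The intervention breaks the incoming arrows to V_3: V_3 := 3*V_1 + 3*V_2 - 4 no longer applies, and V_3 = -3.
V_6 = V_3*V_1  [with V_3=-3, V_1=2]  = -6
Without intervention: V_2 = 3*V_1 + 6  [with V_1=2]  = 12; V_3 = 3*V_1 + 3*V_2 - 4  [with V_1=2, V_2=12]  = 38; V_6 = V_3*V_1  [with V_3=38, V_1=2]  = 76.
Change = -6 − 76 = -82.

-82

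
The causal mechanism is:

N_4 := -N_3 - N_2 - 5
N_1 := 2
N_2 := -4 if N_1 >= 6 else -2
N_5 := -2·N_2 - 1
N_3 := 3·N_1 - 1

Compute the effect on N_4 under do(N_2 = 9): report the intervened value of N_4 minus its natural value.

-11

Under do(N_2=9), the mechanism N_2 := -4 if N_1 >= 6 else -2 is discarded; N_2 is fixed at 9.
N_3 = 3·N_1 - 1  [with N_1=2]  = 5
N_4 = -N_3 - N_2 - 5  [with N_3=5, N_2=9]  = -19
Without intervention: N_2 = -4 if N_1 >= 6 else -2  [with N_1=2]  = -2; N_3 = 3·N_1 - 1  [with N_1=2]  = 5; N_4 = -N_3 - N_2 - 5  [with N_3=5, N_2=-2]  = -8.
Change = -19 − (-8) = -11.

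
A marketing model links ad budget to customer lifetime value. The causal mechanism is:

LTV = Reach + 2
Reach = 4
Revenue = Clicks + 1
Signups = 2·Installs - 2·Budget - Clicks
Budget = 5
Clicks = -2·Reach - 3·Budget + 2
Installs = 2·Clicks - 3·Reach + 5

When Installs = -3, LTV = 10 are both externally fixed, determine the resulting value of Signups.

5

Setting Installs = -3, LTV = 10 by intervention discards those variables' equations.
Clicks = -2·Reach - 3·Budget + 2  [with Reach=4, Budget=5]  = -21
Signups = 2·Installs - 2·Budget - Clicks  [with Installs=-3, Budget=5, Clicks=-21]  = 5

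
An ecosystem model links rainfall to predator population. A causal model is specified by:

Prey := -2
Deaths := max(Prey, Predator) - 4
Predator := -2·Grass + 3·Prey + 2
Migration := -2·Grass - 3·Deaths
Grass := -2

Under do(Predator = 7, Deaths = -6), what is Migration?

22

Setting Predator = 7, Deaths = -6 by intervention discards those variables' equations.
Migration = -2·Grass - 3·Deaths  [with Grass=-2, Deaths=-6]  = 22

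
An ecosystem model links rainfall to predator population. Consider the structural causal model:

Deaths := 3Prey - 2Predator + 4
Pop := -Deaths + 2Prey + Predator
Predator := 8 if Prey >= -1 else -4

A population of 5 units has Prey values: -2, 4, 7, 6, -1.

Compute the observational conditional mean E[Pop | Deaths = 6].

0

Conditioning on Deaths=6 selects the 2 unit(s) with Prey ∈ {-2, 6}. Their Pop values: -14, 14. Mean = 0.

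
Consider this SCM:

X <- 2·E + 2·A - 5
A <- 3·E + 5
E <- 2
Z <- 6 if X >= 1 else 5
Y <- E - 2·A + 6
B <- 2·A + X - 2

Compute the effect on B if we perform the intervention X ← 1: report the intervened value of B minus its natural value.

-20

The intervention breaks the incoming arrows to X: X <- 2·E + 2·A - 5 no longer applies, and X = 1.
A = 3·E + 5  [with E=2]  = 11
B = 2·A + X - 2  [with A=11, X=1]  = 21
Without intervention: A = 3·E + 5  [with E=2]  = 11; X = 2·E + 2·A - 5  [with E=2, A=11]  = 21; B = 2·A + X - 2  [with A=11, X=21]  = 41.
Change = 21 − 41 = -20.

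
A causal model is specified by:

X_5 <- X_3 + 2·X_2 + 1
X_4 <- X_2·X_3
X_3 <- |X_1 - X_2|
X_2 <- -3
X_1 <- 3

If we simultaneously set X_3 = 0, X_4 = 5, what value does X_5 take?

-5

Setting X_3 = 0, X_4 = 5 by intervention discards those variables' equations.
X_5 = X_3 + 2·X_2 + 1  [with X_3=0, X_2=-3]  = -5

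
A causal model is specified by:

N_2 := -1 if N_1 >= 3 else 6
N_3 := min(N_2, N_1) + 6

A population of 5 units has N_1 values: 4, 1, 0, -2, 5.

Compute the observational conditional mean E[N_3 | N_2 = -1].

Observing N_2=-1 restricts to units where N_2's equation naturally yields -1: N_1 ∈ {4, 5}. In that subpopulation N_3 = 5, 5, mean 5.

5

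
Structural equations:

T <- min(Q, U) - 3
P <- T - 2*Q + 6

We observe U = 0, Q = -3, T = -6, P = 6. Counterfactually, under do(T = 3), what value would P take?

15

The intervention breaks the incoming arrows to T: T <- min(Q, U) - 3 no longer applies, and T = 3.
P = T - 2*Q + 6  [with T=3, Q=-3]  = 15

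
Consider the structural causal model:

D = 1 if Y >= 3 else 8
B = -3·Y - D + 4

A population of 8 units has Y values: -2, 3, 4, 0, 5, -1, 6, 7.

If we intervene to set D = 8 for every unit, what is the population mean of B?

-12.25

The intervention sets D=8 in all 8 units regardless of Y. Recomputing B per unit gives 2, -13, -16, -4, -19, -1, -22, -25; average -12.25.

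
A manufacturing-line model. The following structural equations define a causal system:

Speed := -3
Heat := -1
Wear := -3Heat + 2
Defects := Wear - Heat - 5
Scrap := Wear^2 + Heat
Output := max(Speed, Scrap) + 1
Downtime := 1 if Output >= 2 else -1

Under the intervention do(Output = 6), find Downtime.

1

Intervening sets Output = 6 and removes its equation (Output := max(Speed, Scrap) + 1).
Downtime = 1 if Output >= 2 else -1  [with Output=6]  = 1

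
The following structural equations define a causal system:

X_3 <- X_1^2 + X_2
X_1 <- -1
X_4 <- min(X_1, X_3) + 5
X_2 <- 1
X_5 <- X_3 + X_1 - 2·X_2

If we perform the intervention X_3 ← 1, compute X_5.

-2

do(X_3=1) replaces the equation X_3 <- X_1^2 + X_2 with the constant X_3 = 1.
X_5 = X_3 + X_1 - 2·X_2  [with X_3=1, X_1=-1, X_2=1]  = -2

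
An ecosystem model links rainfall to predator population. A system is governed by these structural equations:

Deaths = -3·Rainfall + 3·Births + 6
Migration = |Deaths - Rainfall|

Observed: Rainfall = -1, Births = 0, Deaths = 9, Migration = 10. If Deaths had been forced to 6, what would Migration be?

7

The intervention breaks the incoming arrows to Deaths: Deaths = -3·Rainfall + 3·Births + 6 no longer applies, and Deaths = 6.
Migration = |Deaths - Rainfall|  [with Deaths=6, Rainfall=-1]  = 7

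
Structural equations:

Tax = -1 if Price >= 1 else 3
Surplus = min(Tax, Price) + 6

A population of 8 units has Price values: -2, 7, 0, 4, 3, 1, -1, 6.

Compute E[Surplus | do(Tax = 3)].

Under do(Tax=3), Tax's equation is replaced by Tax=3 for every unit. Per-unit Surplus: 4, 9, 6, 9, 9, 7, 5, 9. Mean = 7.25.

7.25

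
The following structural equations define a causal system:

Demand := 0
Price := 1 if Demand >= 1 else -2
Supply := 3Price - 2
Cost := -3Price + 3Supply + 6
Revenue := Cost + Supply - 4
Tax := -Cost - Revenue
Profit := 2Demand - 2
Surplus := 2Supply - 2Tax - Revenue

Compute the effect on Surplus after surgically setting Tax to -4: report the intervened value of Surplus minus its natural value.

Intervening sets Tax = -4 and removes its equation (Tax := -Cost - Revenue).
Price = 1 if Demand >= 1 else -2  [with Demand=0]  = -2
Supply = 3Price - 2  [with Price=-2]  = -8
Cost = -3Price + 3Supply + 6  [with Price=-2, Supply=-8]  = -12
Revenue = Cost + Supply - 4  [with Cost=-12, Supply=-8]  = -24
Surplus = 2Supply - 2Tax - Revenue  [with Supply=-8, Tax=-4, Revenue=-24]  = 16
Without intervention: Price = 1 if Demand >= 1 else -2  [with Demand=0]  = -2; Supply = 3Price - 2  [with Price=-2]  = -8; Cost = -3Price + 3Supply + 6  [with Price=-2, Supply=-8]  = -12; Revenue = Cost + Supply - 4  [with Cost=-12, Supply=-8]  = -24; Tax = -Cost - Revenue  [with Cost=-12, Revenue=-24]  = 36; Surplus = 2Supply - 2Tax - Revenue  [with Supply=-8, Tax=36, Revenue=-24]  = -64.
Change = 16 − (-64) = 80.

80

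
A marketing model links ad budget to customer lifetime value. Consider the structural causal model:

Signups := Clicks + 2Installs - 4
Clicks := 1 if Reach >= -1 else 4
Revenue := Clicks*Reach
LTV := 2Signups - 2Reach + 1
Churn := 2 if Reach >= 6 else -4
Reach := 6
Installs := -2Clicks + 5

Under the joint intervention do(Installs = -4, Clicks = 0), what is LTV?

-35

The joint intervention fixes Installs = -4, Clicks = 0, removing each variable's own equation.
Signups = Clicks + 2Installs - 4  [with Clicks=0, Installs=-4]  = -12
LTV = 2Signups - 2Reach + 1  [with Signups=-12, Reach=6]  = -35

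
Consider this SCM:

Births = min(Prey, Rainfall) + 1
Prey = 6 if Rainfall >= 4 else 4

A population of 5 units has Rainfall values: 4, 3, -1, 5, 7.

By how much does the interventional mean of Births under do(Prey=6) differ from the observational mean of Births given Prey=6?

-1.6

do(Prey=6) breaks Prey's dependence on Rainfall. With Prey=6 fixed, Births across the units is 5, 4, 0, 6, 7, mean 4.4.
Conditioning on Prey=6 selects the 3 unit(s) with Rainfall ∈ {4, 5, 7}. Their Births values: 5, 6, 7. Mean = 6.
Difference = 4.4 − 6 = -1.6.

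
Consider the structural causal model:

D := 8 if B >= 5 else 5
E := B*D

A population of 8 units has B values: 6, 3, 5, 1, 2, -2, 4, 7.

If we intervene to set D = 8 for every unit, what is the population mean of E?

26

The intervention sets D=8 in all 8 units regardless of B. Recomputing E per unit gives 48, 24, 40, 8, 16, -16, 32, 56; average 26.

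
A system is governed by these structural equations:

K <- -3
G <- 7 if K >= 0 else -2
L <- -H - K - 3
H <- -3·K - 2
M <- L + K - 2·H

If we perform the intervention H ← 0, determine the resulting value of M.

do(H=0) replaces the equation H <- -3·K - 2 with the constant H = 0.
L = -H - K - 3  [with H=0, K=-3]  = 0
M = L + K - 2·H  [with L=0, K=-3, H=0]  = -3

-3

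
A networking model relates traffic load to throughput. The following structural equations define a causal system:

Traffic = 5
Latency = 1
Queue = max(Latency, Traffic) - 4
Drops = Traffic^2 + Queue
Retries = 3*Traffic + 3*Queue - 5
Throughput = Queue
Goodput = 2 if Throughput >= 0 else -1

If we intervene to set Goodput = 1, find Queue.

Intervening sets Goodput = 1 and removes its equation (Goodput = 2 if Throughput >= 0 else -1).
Queue is not downstream of the intervention, so its value is determined by the original equations.
Queue = max(Latency, Traffic) - 4  [with Latency=1, Traffic=5]  = 1

1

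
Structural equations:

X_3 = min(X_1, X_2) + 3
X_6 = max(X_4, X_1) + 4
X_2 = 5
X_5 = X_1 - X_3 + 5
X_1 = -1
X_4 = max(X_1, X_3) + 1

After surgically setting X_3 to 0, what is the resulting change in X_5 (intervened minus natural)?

2

do(X_3=0) replaces the equation X_3 = min(X_1, X_2) + 3 with the constant X_3 = 0.
X_5 = X_1 - X_3 + 5  [with X_1=-1, X_3=0]  = 4
Without intervention: X_3 = min(X_1, X_2) + 3  [with X_1=-1, X_2=5]  = 2; X_5 = X_1 - X_3 + 5  [with X_1=-1, X_3=2]  = 2.
Change = 4 − 2 = 2.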